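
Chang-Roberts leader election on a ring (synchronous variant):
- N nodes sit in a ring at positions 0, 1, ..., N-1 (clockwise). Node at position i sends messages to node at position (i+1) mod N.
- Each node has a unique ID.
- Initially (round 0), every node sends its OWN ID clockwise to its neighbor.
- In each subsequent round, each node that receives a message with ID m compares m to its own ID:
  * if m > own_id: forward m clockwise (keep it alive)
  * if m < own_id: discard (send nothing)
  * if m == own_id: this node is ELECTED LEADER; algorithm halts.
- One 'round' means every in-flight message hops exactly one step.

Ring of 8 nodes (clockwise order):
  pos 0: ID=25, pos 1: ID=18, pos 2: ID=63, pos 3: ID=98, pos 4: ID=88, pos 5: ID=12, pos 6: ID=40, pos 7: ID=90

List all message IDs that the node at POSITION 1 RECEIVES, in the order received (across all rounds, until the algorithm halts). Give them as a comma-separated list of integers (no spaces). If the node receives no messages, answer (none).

Round 1: pos1(id18) recv 25: fwd; pos2(id63) recv 18: drop; pos3(id98) recv 63: drop; pos4(id88) recv 98: fwd; pos5(id12) recv 88: fwd; pos6(id40) recv 12: drop; pos7(id90) recv 40: drop; pos0(id25) recv 90: fwd
Round 2: pos2(id63) recv 25: drop; pos5(id12) recv 98: fwd; pos6(id40) recv 88: fwd; pos1(id18) recv 90: fwd
Round 3: pos6(id40) recv 98: fwd; pos7(id90) recv 88: drop; pos2(id63) recv 90: fwd
Round 4: pos7(id90) recv 98: fwd; pos3(id98) recv 90: drop
Round 5: pos0(id25) recv 98: fwd
Round 6: pos1(id18) recv 98: fwd
Round 7: pos2(id63) recv 98: fwd
Round 8: pos3(id98) recv 98: ELECTED

Answer: 25,90,98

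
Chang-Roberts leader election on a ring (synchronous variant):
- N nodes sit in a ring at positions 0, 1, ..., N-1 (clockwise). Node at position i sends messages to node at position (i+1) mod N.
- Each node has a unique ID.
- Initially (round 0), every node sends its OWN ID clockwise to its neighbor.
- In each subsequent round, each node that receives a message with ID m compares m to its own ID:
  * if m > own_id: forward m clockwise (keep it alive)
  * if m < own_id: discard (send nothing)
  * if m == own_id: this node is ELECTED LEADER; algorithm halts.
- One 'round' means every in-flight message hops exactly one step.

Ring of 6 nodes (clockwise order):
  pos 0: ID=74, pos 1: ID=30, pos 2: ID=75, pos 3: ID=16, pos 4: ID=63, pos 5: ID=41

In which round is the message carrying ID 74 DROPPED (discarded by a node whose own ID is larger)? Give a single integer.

Round 1: pos1(id30) recv 74: fwd; pos2(id75) recv 30: drop; pos3(id16) recv 75: fwd; pos4(id63) recv 16: drop; pos5(id41) recv 63: fwd; pos0(id74) recv 41: drop
Round 2: pos2(id75) recv 74: drop; pos4(id63) recv 75: fwd; pos0(id74) recv 63: drop
Round 3: pos5(id41) recv 75: fwd
Round 4: pos0(id74) recv 75: fwd
Round 5: pos1(id30) recv 75: fwd
Round 6: pos2(id75) recv 75: ELECTED
Message ID 74 originates at pos 0; dropped at pos 2 in round 2

Answer: 2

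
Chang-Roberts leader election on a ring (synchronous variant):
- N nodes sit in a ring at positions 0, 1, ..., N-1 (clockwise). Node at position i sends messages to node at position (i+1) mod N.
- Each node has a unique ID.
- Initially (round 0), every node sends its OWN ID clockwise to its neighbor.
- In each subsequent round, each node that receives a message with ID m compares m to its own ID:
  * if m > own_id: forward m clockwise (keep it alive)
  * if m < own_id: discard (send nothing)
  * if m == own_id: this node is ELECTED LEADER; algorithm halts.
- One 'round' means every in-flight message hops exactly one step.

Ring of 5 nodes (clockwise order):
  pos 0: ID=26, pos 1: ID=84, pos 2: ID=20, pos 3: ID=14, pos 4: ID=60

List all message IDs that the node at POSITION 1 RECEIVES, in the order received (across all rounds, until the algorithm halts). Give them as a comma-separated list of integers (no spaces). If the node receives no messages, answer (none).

Round 1: pos1(id84) recv 26: drop; pos2(id20) recv 84: fwd; pos3(id14) recv 20: fwd; pos4(id60) recv 14: drop; pos0(id26) recv 60: fwd
Round 2: pos3(id14) recv 84: fwd; pos4(id60) recv 20: drop; pos1(id84) recv 60: drop
Round 3: pos4(id60) recv 84: fwd
Round 4: pos0(id26) recv 84: fwd
Round 5: pos1(id84) recv 84: ELECTED

Answer: 26,60,84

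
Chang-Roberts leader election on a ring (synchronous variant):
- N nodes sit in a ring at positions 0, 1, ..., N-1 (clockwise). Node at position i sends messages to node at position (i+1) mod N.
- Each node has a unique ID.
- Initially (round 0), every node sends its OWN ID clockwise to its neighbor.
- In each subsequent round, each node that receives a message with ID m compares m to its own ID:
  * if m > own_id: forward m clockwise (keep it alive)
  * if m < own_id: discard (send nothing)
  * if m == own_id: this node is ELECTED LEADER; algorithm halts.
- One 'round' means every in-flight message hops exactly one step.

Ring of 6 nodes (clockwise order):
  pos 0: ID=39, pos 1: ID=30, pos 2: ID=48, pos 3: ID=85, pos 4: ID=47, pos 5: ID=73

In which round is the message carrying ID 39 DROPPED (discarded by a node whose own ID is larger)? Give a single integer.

Round 1: pos1(id30) recv 39: fwd; pos2(id48) recv 30: drop; pos3(id85) recv 48: drop; pos4(id47) recv 85: fwd; pos5(id73) recv 47: drop; pos0(id39) recv 73: fwd
Round 2: pos2(id48) recv 39: drop; pos5(id73) recv 85: fwd; pos1(id30) recv 73: fwd
Round 3: pos0(id39) recv 85: fwd; pos2(id48) recv 73: fwd
Round 4: pos1(id30) recv 85: fwd; pos3(id85) recv 73: drop
Round 5: pos2(id48) recv 85: fwd
Round 6: pos3(id85) recv 85: ELECTED
Message ID 39 originates at pos 0; dropped at pos 2 in round 2

Answer: 2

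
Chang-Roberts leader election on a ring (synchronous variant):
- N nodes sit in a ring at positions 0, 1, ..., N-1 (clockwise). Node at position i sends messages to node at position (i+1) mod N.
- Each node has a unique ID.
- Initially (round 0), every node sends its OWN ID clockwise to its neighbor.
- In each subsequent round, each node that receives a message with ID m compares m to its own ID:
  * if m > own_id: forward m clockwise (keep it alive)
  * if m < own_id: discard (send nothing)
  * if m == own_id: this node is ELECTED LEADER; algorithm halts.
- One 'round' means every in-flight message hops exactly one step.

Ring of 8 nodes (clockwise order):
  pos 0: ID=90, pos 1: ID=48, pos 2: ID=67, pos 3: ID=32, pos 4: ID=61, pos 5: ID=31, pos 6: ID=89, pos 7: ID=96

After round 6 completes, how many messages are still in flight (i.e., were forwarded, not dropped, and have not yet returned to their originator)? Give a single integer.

Answer: 2

Derivation:
Round 1: pos1(id48) recv 90: fwd; pos2(id67) recv 48: drop; pos3(id32) recv 67: fwd; pos4(id61) recv 32: drop; pos5(id31) recv 61: fwd; pos6(id89) recv 31: drop; pos7(id96) recv 89: drop; pos0(id90) recv 96: fwd
Round 2: pos2(id67) recv 90: fwd; pos4(id61) recv 67: fwd; pos6(id89) recv 61: drop; pos1(id48) recv 96: fwd
Round 3: pos3(id32) recv 90: fwd; pos5(id31) recv 67: fwd; pos2(id67) recv 96: fwd
Round 4: pos4(id61) recv 90: fwd; pos6(id89) recv 67: drop; pos3(id32) recv 96: fwd
Round 5: pos5(id31) recv 90: fwd; pos4(id61) recv 96: fwd
Round 6: pos6(id89) recv 90: fwd; pos5(id31) recv 96: fwd
After round 6: 2 messages still in flight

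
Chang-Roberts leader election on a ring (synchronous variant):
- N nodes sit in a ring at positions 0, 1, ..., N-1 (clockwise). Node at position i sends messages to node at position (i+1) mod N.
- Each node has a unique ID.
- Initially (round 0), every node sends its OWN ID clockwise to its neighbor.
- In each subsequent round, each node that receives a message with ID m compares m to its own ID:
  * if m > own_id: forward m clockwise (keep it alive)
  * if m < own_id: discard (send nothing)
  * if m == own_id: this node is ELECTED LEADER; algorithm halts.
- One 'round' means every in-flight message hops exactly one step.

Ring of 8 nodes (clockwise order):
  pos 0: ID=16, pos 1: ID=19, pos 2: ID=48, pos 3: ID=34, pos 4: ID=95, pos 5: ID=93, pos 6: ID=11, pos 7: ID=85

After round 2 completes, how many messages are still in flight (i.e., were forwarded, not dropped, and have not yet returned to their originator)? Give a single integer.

Round 1: pos1(id19) recv 16: drop; pos2(id48) recv 19: drop; pos3(id34) recv 48: fwd; pos4(id95) recv 34: drop; pos5(id93) recv 95: fwd; pos6(id11) recv 93: fwd; pos7(id85) recv 11: drop; pos0(id16) recv 85: fwd
Round 2: pos4(id95) recv 48: drop; pos6(id11) recv 95: fwd; pos7(id85) recv 93: fwd; pos1(id19) recv 85: fwd
After round 2: 3 messages still in flight

Answer: 3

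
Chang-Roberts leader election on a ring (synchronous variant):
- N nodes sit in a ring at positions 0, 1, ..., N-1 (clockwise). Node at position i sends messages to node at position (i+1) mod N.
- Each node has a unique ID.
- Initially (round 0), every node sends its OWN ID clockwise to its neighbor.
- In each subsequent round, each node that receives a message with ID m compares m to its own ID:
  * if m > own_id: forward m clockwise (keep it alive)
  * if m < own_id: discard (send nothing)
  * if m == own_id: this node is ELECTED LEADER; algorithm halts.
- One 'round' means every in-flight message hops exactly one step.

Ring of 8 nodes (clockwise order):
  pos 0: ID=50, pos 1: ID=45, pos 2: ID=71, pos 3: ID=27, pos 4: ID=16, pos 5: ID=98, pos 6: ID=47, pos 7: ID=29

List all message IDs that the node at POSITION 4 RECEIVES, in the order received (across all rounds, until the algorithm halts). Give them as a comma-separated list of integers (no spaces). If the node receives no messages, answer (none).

Answer: 27,71,98

Derivation:
Round 1: pos1(id45) recv 50: fwd; pos2(id71) recv 45: drop; pos3(id27) recv 71: fwd; pos4(id16) recv 27: fwd; pos5(id98) recv 16: drop; pos6(id47) recv 98: fwd; pos7(id29) recv 47: fwd; pos0(id50) recv 29: drop
Round 2: pos2(id71) recv 50: drop; pos4(id16) recv 71: fwd; pos5(id98) recv 27: drop; pos7(id29) recv 98: fwd; pos0(id50) recv 47: drop
Round 3: pos5(id98) recv 71: drop; pos0(id50) recv 98: fwd
Round 4: pos1(id45) recv 98: fwd
Round 5: pos2(id71) recv 98: fwd
Round 6: pos3(id27) recv 98: fwd
Round 7: pos4(id16) recv 98: fwd
Round 8: pos5(id98) recv 98: ELECTED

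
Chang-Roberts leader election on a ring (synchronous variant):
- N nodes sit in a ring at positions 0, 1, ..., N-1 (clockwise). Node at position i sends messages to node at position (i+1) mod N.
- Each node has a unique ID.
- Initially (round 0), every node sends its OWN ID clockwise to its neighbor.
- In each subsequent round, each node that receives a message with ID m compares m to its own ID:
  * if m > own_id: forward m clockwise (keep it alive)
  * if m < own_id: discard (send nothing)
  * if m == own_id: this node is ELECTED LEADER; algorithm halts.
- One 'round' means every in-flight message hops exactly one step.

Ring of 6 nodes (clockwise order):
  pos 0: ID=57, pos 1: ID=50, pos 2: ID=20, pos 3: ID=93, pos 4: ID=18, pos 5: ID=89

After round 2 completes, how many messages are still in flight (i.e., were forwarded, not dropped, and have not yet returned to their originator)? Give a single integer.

Answer: 3

Derivation:
Round 1: pos1(id50) recv 57: fwd; pos2(id20) recv 50: fwd; pos3(id93) recv 20: drop; pos4(id18) recv 93: fwd; pos5(id89) recv 18: drop; pos0(id57) recv 89: fwd
Round 2: pos2(id20) recv 57: fwd; pos3(id93) recv 50: drop; pos5(id89) recv 93: fwd; pos1(id50) recv 89: fwd
After round 2: 3 messages still in flight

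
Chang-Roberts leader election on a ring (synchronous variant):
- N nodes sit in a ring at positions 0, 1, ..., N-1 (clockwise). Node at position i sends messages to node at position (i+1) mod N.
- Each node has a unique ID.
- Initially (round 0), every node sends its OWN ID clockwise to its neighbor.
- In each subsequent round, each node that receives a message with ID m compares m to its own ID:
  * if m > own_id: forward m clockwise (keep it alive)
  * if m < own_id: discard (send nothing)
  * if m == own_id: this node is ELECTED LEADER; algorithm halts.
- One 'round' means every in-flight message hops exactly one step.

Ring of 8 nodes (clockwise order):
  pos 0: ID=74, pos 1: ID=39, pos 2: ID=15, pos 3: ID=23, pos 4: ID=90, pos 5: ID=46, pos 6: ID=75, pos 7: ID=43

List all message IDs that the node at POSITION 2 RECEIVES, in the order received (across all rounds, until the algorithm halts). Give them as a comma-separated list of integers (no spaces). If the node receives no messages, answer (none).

Round 1: pos1(id39) recv 74: fwd; pos2(id15) recv 39: fwd; pos3(id23) recv 15: drop; pos4(id90) recv 23: drop; pos5(id46) recv 90: fwd; pos6(id75) recv 46: drop; pos7(id43) recv 75: fwd; pos0(id74) recv 43: drop
Round 2: pos2(id15) recv 74: fwd; pos3(id23) recv 39: fwd; pos6(id75) recv 90: fwd; pos0(id74) recv 75: fwd
Round 3: pos3(id23) recv 74: fwd; pos4(id90) recv 39: drop; pos7(id43) recv 90: fwd; pos1(id39) recv 75: fwd
Round 4: pos4(id90) recv 74: drop; pos0(id74) recv 90: fwd; pos2(id15) recv 75: fwd
Round 5: pos1(id39) recv 90: fwd; pos3(id23) recv 75: fwd
Round 6: pos2(id15) recv 90: fwd; pos4(id90) recv 75: drop
Round 7: pos3(id23) recv 90: fwd
Round 8: pos4(id90) recv 90: ELECTED

Answer: 39,74,75,90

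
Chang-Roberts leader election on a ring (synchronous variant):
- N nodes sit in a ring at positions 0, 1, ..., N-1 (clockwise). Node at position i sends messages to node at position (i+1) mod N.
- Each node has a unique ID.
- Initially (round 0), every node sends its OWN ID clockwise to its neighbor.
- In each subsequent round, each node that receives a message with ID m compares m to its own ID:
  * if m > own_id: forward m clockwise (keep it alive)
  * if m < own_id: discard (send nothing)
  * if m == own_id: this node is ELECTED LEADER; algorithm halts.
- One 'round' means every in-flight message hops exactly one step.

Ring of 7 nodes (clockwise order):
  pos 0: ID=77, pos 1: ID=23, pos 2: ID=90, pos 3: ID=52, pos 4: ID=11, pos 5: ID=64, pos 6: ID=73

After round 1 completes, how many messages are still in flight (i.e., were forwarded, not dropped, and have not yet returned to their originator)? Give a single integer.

Answer: 3

Derivation:
Round 1: pos1(id23) recv 77: fwd; pos2(id90) recv 23: drop; pos3(id52) recv 90: fwd; pos4(id11) recv 52: fwd; pos5(id64) recv 11: drop; pos6(id73) recv 64: drop; pos0(id77) recv 73: drop
After round 1: 3 messages still in flight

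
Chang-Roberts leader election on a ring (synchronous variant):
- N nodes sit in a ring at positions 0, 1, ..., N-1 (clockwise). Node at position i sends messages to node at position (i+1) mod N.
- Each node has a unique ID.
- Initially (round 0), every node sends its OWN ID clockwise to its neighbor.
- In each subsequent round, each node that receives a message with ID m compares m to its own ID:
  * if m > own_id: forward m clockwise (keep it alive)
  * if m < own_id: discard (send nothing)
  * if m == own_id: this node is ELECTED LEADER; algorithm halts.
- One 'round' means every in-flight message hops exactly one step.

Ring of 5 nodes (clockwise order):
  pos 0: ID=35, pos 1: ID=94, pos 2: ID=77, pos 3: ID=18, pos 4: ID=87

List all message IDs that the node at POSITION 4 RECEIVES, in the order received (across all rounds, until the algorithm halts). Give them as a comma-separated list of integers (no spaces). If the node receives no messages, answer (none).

Answer: 18,77,94

Derivation:
Round 1: pos1(id94) recv 35: drop; pos2(id77) recv 94: fwd; pos3(id18) recv 77: fwd; pos4(id87) recv 18: drop; pos0(id35) recv 87: fwd
Round 2: pos3(id18) recv 94: fwd; pos4(id87) recv 77: drop; pos1(id94) recv 87: drop
Round 3: pos4(id87) recv 94: fwd
Round 4: pos0(id35) recv 94: fwd
Round 5: pos1(id94) recv 94: ELECTED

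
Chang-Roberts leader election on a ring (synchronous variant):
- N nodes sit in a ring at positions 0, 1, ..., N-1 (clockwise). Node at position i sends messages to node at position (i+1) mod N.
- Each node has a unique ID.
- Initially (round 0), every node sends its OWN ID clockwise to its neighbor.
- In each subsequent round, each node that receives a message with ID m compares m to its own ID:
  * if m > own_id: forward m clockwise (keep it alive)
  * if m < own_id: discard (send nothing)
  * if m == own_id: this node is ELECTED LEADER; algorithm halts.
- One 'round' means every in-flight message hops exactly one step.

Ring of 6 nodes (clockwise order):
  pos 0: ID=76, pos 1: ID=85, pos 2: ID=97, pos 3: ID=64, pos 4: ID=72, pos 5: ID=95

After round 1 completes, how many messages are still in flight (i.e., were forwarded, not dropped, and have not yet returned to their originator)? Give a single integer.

Round 1: pos1(id85) recv 76: drop; pos2(id97) recv 85: drop; pos3(id64) recv 97: fwd; pos4(id72) recv 64: drop; pos5(id95) recv 72: drop; pos0(id76) recv 95: fwd
After round 1: 2 messages still in flight

Answer: 2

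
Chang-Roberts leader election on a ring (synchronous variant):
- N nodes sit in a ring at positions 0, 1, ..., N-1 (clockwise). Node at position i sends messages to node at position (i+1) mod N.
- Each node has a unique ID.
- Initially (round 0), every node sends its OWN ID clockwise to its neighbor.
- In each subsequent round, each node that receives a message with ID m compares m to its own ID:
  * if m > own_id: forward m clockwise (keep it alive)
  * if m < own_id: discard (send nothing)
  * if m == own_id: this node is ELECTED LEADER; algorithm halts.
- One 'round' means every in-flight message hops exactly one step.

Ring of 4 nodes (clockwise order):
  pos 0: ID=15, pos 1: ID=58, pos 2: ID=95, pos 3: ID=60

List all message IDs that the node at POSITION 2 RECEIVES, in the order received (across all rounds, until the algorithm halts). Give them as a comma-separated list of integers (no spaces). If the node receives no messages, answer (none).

Answer: 58,60,95

Derivation:
Round 1: pos1(id58) recv 15: drop; pos2(id95) recv 58: drop; pos3(id60) recv 95: fwd; pos0(id15) recv 60: fwd
Round 2: pos0(id15) recv 95: fwd; pos1(id58) recv 60: fwd
Round 3: pos1(id58) recv 95: fwd; pos2(id95) recv 60: drop
Round 4: pos2(id95) recv 95: ELECTED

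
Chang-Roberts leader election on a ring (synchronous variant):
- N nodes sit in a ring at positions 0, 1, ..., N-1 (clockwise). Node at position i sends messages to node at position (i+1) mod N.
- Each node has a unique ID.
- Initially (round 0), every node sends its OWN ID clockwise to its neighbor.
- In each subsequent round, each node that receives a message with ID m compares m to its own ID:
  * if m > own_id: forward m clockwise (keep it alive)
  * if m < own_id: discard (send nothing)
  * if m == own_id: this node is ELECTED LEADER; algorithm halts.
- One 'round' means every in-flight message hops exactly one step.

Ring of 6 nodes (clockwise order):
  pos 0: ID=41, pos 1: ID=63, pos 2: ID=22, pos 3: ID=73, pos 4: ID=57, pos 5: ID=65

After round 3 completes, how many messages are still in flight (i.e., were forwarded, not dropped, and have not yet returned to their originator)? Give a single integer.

Round 1: pos1(id63) recv 41: drop; pos2(id22) recv 63: fwd; pos3(id73) recv 22: drop; pos4(id57) recv 73: fwd; pos5(id65) recv 57: drop; pos0(id41) recv 65: fwd
Round 2: pos3(id73) recv 63: drop; pos5(id65) recv 73: fwd; pos1(id63) recv 65: fwd
Round 3: pos0(id41) recv 73: fwd; pos2(id22) recv 65: fwd
After round 3: 2 messages still in flight

Answer: 2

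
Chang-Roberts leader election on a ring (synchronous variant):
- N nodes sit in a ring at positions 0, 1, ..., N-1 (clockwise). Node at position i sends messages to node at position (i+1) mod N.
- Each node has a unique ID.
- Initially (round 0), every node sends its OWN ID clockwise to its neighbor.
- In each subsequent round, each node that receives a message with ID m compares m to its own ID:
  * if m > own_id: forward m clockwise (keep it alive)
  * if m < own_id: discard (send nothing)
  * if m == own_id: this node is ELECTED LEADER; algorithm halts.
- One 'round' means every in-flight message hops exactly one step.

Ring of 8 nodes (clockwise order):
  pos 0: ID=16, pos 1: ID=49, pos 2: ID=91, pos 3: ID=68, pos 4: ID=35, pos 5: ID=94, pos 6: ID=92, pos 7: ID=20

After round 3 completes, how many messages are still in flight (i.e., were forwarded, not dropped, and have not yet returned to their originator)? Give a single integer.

Answer: 2

Derivation:
Round 1: pos1(id49) recv 16: drop; pos2(id91) recv 49: drop; pos3(id68) recv 91: fwd; pos4(id35) recv 68: fwd; pos5(id94) recv 35: drop; pos6(id92) recv 94: fwd; pos7(id20) recv 92: fwd; pos0(id16) recv 20: fwd
Round 2: pos4(id35) recv 91: fwd; pos5(id94) recv 68: drop; pos7(id20) recv 94: fwd; pos0(id16) recv 92: fwd; pos1(id49) recv 20: drop
Round 3: pos5(id94) recv 91: drop; pos0(id16) recv 94: fwd; pos1(id49) recv 92: fwd
After round 3: 2 messages still in flight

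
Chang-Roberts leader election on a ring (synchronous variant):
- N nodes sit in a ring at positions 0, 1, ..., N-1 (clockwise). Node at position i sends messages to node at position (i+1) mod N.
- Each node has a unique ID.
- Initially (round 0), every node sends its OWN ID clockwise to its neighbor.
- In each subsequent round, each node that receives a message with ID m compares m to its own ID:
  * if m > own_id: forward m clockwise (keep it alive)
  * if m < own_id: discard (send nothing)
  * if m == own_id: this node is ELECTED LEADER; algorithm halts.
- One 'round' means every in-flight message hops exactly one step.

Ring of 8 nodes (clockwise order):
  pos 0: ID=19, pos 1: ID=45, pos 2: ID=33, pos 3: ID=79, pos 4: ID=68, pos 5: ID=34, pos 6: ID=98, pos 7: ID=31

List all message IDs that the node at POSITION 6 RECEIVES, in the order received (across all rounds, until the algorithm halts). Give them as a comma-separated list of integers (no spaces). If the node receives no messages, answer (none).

Round 1: pos1(id45) recv 19: drop; pos2(id33) recv 45: fwd; pos3(id79) recv 33: drop; pos4(id68) recv 79: fwd; pos5(id34) recv 68: fwd; pos6(id98) recv 34: drop; pos7(id31) recv 98: fwd; pos0(id19) recv 31: fwd
Round 2: pos3(id79) recv 45: drop; pos5(id34) recv 79: fwd; pos6(id98) recv 68: drop; pos0(id19) recv 98: fwd; pos1(id45) recv 31: drop
Round 3: pos6(id98) recv 79: drop; pos1(id45) recv 98: fwd
Round 4: pos2(id33) recv 98: fwd
Round 5: pos3(id79) recv 98: fwd
Round 6: pos4(id68) recv 98: fwd
Round 7: pos5(id34) recv 98: fwd
Round 8: pos6(id98) recv 98: ELECTED

Answer: 34,68,79,98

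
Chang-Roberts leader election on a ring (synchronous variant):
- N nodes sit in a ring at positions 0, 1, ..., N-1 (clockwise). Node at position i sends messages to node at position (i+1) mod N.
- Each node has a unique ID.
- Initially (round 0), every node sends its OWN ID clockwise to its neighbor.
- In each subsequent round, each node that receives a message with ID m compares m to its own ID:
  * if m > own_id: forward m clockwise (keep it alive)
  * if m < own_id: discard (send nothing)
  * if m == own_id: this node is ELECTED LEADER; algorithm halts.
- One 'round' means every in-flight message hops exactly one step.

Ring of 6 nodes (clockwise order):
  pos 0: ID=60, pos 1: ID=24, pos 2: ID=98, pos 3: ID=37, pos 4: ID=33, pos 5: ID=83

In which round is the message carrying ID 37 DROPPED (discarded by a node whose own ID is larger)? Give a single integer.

Answer: 2

Derivation:
Round 1: pos1(id24) recv 60: fwd; pos2(id98) recv 24: drop; pos3(id37) recv 98: fwd; pos4(id33) recv 37: fwd; pos5(id83) recv 33: drop; pos0(id60) recv 83: fwd
Round 2: pos2(id98) recv 60: drop; pos4(id33) recv 98: fwd; pos5(id83) recv 37: drop; pos1(id24) recv 83: fwd
Round 3: pos5(id83) recv 98: fwd; pos2(id98) recv 83: drop
Round 4: pos0(id60) recv 98: fwd
Round 5: pos1(id24) recv 98: fwd
Round 6: pos2(id98) recv 98: ELECTED
Message ID 37 originates at pos 3; dropped at pos 5 in round 2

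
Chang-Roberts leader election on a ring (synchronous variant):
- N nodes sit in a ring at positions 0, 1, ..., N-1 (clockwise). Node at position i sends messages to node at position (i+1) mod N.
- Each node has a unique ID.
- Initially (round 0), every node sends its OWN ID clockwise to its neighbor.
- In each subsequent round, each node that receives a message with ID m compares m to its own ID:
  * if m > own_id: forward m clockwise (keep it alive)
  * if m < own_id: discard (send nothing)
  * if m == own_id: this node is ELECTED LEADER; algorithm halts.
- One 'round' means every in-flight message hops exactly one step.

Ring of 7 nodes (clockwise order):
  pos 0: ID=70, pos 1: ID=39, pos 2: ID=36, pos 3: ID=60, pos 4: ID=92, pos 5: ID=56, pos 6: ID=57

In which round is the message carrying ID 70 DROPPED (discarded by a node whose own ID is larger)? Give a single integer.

Answer: 4

Derivation:
Round 1: pos1(id39) recv 70: fwd; pos2(id36) recv 39: fwd; pos3(id60) recv 36: drop; pos4(id92) recv 60: drop; pos5(id56) recv 92: fwd; pos6(id57) recv 56: drop; pos0(id70) recv 57: drop
Round 2: pos2(id36) recv 70: fwd; pos3(id60) recv 39: drop; pos6(id57) recv 92: fwd
Round 3: pos3(id60) recv 70: fwd; pos0(id70) recv 92: fwd
Round 4: pos4(id92) recv 70: drop; pos1(id39) recv 92: fwd
Round 5: pos2(id36) recv 92: fwd
Round 6: pos3(id60) recv 92: fwd
Round 7: pos4(id92) recv 92: ELECTED
Message ID 70 originates at pos 0; dropped at pos 4 in round 4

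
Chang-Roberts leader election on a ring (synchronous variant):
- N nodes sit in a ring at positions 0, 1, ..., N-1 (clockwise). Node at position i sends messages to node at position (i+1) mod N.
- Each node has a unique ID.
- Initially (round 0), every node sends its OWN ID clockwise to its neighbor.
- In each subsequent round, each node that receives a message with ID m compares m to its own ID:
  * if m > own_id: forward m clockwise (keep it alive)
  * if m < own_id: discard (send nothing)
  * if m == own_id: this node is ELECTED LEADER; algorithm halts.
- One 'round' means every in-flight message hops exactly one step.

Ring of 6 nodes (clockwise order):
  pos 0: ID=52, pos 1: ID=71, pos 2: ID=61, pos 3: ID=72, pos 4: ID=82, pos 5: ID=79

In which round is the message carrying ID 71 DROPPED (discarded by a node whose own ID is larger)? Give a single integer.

Round 1: pos1(id71) recv 52: drop; pos2(id61) recv 71: fwd; pos3(id72) recv 61: drop; pos4(id82) recv 72: drop; pos5(id79) recv 82: fwd; pos0(id52) recv 79: fwd
Round 2: pos3(id72) recv 71: drop; pos0(id52) recv 82: fwd; pos1(id71) recv 79: fwd
Round 3: pos1(id71) recv 82: fwd; pos2(id61) recv 79: fwd
Round 4: pos2(id61) recv 82: fwd; pos3(id72) recv 79: fwd
Round 5: pos3(id72) recv 82: fwd; pos4(id82) recv 79: drop
Round 6: pos4(id82) recv 82: ELECTED
Message ID 71 originates at pos 1; dropped at pos 3 in round 2

Answer: 2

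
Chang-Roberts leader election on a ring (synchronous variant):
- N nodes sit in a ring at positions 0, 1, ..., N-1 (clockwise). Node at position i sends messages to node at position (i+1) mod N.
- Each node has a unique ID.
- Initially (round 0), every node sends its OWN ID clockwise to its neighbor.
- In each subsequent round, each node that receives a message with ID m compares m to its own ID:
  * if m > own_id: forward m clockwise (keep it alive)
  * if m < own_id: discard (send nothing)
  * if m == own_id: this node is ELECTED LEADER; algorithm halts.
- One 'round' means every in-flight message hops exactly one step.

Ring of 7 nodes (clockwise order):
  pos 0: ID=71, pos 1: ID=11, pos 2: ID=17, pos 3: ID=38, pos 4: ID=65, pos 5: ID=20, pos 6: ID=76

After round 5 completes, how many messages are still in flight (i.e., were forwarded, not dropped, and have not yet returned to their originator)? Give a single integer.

Round 1: pos1(id11) recv 71: fwd; pos2(id17) recv 11: drop; pos3(id38) recv 17: drop; pos4(id65) recv 38: drop; pos5(id20) recv 65: fwd; pos6(id76) recv 20: drop; pos0(id71) recv 76: fwd
Round 2: pos2(id17) recv 71: fwd; pos6(id76) recv 65: drop; pos1(id11) recv 76: fwd
Round 3: pos3(id38) recv 71: fwd; pos2(id17) recv 76: fwd
Round 4: pos4(id65) recv 71: fwd; pos3(id38) recv 76: fwd
Round 5: pos5(id20) recv 71: fwd; pos4(id65) recv 76: fwd
After round 5: 2 messages still in flight

Answer: 2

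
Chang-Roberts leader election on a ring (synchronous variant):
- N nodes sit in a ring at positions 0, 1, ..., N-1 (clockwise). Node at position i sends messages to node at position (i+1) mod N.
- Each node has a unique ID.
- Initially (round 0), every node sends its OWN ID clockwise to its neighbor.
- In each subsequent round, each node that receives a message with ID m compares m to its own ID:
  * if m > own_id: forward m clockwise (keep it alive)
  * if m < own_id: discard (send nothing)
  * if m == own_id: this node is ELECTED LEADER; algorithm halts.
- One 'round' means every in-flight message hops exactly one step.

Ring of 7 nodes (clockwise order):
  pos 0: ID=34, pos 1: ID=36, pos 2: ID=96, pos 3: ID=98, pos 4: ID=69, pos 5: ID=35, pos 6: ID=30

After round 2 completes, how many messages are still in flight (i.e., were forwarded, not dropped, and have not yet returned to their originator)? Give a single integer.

Answer: 3

Derivation:
Round 1: pos1(id36) recv 34: drop; pos2(id96) recv 36: drop; pos3(id98) recv 96: drop; pos4(id69) recv 98: fwd; pos5(id35) recv 69: fwd; pos6(id30) recv 35: fwd; pos0(id34) recv 30: drop
Round 2: pos5(id35) recv 98: fwd; pos6(id30) recv 69: fwd; pos0(id34) recv 35: fwd
After round 2: 3 messages still in flight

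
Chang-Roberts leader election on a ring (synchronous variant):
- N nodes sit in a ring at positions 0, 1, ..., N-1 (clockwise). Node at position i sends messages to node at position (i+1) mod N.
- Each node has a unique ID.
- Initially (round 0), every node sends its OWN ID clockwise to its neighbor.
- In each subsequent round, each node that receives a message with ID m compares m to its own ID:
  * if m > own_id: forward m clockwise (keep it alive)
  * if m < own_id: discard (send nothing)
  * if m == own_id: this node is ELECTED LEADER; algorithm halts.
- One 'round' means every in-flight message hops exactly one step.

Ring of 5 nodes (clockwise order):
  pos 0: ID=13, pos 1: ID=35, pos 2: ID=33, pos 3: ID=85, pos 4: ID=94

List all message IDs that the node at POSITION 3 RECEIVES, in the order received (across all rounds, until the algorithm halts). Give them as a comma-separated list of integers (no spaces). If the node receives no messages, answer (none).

Round 1: pos1(id35) recv 13: drop; pos2(id33) recv 35: fwd; pos3(id85) recv 33: drop; pos4(id94) recv 85: drop; pos0(id13) recv 94: fwd
Round 2: pos3(id85) recv 35: drop; pos1(id35) recv 94: fwd
Round 3: pos2(id33) recv 94: fwd
Round 4: pos3(id85) recv 94: fwd
Round 5: pos4(id94) recv 94: ELECTED

Answer: 33,35,94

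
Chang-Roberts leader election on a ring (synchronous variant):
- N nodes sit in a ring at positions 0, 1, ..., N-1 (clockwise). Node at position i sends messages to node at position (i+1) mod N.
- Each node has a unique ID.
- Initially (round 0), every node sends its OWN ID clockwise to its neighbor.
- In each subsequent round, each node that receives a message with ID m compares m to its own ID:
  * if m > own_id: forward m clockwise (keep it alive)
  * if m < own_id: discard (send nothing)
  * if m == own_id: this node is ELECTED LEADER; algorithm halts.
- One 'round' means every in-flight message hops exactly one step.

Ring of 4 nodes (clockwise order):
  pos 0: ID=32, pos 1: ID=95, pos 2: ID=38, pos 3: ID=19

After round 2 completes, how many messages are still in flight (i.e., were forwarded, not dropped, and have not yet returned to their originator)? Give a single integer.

Round 1: pos1(id95) recv 32: drop; pos2(id38) recv 95: fwd; pos3(id19) recv 38: fwd; pos0(id32) recv 19: drop
Round 2: pos3(id19) recv 95: fwd; pos0(id32) recv 38: fwd
After round 2: 2 messages still in flight

Answer: 2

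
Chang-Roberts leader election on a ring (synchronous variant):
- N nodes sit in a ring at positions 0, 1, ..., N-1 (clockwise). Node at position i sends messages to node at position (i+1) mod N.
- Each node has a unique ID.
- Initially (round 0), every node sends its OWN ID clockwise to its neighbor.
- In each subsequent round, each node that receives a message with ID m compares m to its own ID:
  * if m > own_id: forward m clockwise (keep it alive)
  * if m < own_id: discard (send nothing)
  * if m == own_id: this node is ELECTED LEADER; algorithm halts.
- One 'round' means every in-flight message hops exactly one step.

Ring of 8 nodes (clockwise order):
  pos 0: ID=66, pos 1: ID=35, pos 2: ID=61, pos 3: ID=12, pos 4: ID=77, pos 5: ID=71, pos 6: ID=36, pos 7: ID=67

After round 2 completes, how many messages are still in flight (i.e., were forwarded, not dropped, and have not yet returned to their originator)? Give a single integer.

Answer: 4

Derivation:
Round 1: pos1(id35) recv 66: fwd; pos2(id61) recv 35: drop; pos3(id12) recv 61: fwd; pos4(id77) recv 12: drop; pos5(id71) recv 77: fwd; pos6(id36) recv 71: fwd; pos7(id67) recv 36: drop; pos0(id66) recv 67: fwd
Round 2: pos2(id61) recv 66: fwd; pos4(id77) recv 61: drop; pos6(id36) recv 77: fwd; pos7(id67) recv 71: fwd; pos1(id35) recv 67: fwd
After round 2: 4 messages still in flight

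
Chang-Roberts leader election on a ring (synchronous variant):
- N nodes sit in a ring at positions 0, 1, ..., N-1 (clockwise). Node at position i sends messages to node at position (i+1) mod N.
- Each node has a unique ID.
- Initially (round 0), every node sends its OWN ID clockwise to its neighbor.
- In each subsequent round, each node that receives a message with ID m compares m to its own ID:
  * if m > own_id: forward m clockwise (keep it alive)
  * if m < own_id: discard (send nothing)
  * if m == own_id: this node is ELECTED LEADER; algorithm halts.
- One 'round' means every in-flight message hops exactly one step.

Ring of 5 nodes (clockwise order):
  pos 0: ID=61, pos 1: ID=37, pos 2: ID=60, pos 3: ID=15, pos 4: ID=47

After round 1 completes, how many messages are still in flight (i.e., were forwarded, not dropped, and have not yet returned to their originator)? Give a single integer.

Answer: 2

Derivation:
Round 1: pos1(id37) recv 61: fwd; pos2(id60) recv 37: drop; pos3(id15) recv 60: fwd; pos4(id47) recv 15: drop; pos0(id61) recv 47: drop
After round 1: 2 messages still in flight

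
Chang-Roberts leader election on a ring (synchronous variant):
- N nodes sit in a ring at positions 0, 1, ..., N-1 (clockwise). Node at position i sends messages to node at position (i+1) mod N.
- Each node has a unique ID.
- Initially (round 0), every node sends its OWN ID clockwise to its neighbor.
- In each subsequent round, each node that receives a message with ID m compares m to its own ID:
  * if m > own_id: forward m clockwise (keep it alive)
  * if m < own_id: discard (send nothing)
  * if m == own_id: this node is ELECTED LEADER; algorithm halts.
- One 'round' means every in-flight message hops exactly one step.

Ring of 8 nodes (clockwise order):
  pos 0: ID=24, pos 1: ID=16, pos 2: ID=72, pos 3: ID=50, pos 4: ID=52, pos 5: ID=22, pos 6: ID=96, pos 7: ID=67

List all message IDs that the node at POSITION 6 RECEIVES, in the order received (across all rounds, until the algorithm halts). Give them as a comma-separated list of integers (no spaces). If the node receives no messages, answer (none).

Answer: 22,52,72,96

Derivation:
Round 1: pos1(id16) recv 24: fwd; pos2(id72) recv 16: drop; pos3(id50) recv 72: fwd; pos4(id52) recv 50: drop; pos5(id22) recv 52: fwd; pos6(id96) recv 22: drop; pos7(id67) recv 96: fwd; pos0(id24) recv 67: fwd
Round 2: pos2(id72) recv 24: drop; pos4(id52) recv 72: fwd; pos6(id96) recv 52: drop; pos0(id24) recv 96: fwd; pos1(id16) recv 67: fwd
Round 3: pos5(id22) recv 72: fwd; pos1(id16) recv 96: fwd; pos2(id72) recv 67: drop
Round 4: pos6(id96) recv 72: drop; pos2(id72) recv 96: fwd
Round 5: pos3(id50) recv 96: fwd
Round 6: pos4(id52) recv 96: fwd
Round 7: pos5(id22) recv 96: fwd
Round 8: pos6(id96) recv 96: ELECTED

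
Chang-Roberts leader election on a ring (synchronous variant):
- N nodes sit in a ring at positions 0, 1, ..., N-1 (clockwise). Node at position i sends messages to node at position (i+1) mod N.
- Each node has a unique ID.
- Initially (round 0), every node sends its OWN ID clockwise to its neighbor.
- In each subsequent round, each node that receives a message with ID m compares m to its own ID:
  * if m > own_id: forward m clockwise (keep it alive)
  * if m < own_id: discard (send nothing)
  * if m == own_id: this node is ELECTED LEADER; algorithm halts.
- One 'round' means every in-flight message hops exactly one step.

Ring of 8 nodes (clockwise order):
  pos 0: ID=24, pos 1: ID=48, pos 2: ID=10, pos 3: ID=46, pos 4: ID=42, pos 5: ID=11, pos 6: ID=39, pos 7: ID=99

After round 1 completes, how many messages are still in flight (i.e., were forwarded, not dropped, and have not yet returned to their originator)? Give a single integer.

Round 1: pos1(id48) recv 24: drop; pos2(id10) recv 48: fwd; pos3(id46) recv 10: drop; pos4(id42) recv 46: fwd; pos5(id11) recv 42: fwd; pos6(id39) recv 11: drop; pos7(id99) recv 39: drop; pos0(id24) recv 99: fwd
After round 1: 4 messages still in flight

Answer: 4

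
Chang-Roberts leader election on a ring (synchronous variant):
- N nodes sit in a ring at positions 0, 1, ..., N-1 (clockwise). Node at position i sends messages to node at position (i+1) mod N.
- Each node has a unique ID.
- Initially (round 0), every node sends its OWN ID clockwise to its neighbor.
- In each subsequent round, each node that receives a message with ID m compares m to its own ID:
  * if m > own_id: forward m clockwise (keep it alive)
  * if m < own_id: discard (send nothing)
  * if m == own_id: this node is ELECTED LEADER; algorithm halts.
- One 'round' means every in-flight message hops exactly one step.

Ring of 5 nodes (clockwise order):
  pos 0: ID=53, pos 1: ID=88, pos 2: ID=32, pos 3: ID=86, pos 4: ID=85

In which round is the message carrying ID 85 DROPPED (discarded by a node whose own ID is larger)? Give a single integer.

Answer: 2

Derivation:
Round 1: pos1(id88) recv 53: drop; pos2(id32) recv 88: fwd; pos3(id86) recv 32: drop; pos4(id85) recv 86: fwd; pos0(id53) recv 85: fwd
Round 2: pos3(id86) recv 88: fwd; pos0(id53) recv 86: fwd; pos1(id88) recv 85: drop
Round 3: pos4(id85) recv 88: fwd; pos1(id88) recv 86: drop
Round 4: pos0(id53) recv 88: fwd
Round 5: pos1(id88) recv 88: ELECTED
Message ID 85 originates at pos 4; dropped at pos 1 in round 2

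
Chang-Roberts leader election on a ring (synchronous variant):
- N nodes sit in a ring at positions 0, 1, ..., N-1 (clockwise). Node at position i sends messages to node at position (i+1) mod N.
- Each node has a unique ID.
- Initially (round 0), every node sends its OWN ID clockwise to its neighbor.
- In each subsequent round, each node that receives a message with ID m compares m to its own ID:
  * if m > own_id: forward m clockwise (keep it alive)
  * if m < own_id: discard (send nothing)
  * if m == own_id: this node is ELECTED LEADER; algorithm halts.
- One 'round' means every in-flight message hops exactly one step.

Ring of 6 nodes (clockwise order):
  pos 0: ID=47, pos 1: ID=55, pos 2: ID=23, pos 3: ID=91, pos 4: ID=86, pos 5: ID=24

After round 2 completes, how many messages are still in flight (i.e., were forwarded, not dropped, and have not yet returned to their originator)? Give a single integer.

Answer: 2

Derivation:
Round 1: pos1(id55) recv 47: drop; pos2(id23) recv 55: fwd; pos3(id91) recv 23: drop; pos4(id86) recv 91: fwd; pos5(id24) recv 86: fwd; pos0(id47) recv 24: drop
Round 2: pos3(id91) recv 55: drop; pos5(id24) recv 91: fwd; pos0(id47) recv 86: fwd
After round 2: 2 messages still in flight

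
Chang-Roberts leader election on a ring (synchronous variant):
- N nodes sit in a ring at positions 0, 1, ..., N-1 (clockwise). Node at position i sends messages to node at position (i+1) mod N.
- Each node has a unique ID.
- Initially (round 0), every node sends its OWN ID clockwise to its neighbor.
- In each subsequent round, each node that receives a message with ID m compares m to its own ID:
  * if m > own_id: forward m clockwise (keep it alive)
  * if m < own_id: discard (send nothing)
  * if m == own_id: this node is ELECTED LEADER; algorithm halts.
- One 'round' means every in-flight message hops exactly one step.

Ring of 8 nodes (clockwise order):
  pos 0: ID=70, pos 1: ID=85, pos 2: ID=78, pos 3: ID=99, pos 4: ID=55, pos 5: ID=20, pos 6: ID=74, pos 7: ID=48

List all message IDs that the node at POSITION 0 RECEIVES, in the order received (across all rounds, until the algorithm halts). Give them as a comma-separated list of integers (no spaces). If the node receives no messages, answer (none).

Round 1: pos1(id85) recv 70: drop; pos2(id78) recv 85: fwd; pos3(id99) recv 78: drop; pos4(id55) recv 99: fwd; pos5(id20) recv 55: fwd; pos6(id74) recv 20: drop; pos7(id48) recv 74: fwd; pos0(id70) recv 48: drop
Round 2: pos3(id99) recv 85: drop; pos5(id20) recv 99: fwd; pos6(id74) recv 55: drop; pos0(id70) recv 74: fwd
Round 3: pos6(id74) recv 99: fwd; pos1(id85) recv 74: drop
Round 4: pos7(id48) recv 99: fwd
Round 5: pos0(id70) recv 99: fwd
Round 6: pos1(id85) recv 99: fwd
Round 7: pos2(id78) recv 99: fwd
Round 8: pos3(id99) recv 99: ELECTED

Answer: 48,74,99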